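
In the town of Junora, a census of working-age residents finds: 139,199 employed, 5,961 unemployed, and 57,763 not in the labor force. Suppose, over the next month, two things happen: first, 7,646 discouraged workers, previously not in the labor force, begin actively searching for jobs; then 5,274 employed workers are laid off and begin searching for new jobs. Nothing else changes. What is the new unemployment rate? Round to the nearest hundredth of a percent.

New unemployment rate ≈ 12.36%.

Initially, labor force = 139,199 + 5,961 = 145,160, so u = 5,961/145,160 = 4.11%.
After the first change, unemployed and labor force both rise by 7,646 → E = 139,199, U = 13,607, labor force = 152,806.
After the second change, employed falls and unemployed rises by 5,274; labor force unchanged → E = 133,925, U = 18,881, labor force = 152,806.
New unemployment rate = 18,881 / 152,806 = 12.36%.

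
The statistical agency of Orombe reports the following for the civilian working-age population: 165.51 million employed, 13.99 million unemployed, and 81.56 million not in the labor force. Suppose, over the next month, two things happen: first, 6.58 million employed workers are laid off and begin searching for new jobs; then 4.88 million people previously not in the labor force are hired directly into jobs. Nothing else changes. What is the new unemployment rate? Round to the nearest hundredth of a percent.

Initially, labor force = 165.51 + 13.99 = 179.50 million, so u = 13.99/179.50 = 7.79%.
After the first change, employed falls and unemployed rises by 6.58; labor force unchanged → E = 158.93, U = 20.57, labor force = 179.50 million.
After the second change, employed and labor force both rise by 4.88; unemployed unchanged → E = 163.81, U = 20.57, labor force = 184.38 million.
New unemployment rate = 20.57 / 184.38 = 11.16%.

New unemployment rate ≈ 11.16%.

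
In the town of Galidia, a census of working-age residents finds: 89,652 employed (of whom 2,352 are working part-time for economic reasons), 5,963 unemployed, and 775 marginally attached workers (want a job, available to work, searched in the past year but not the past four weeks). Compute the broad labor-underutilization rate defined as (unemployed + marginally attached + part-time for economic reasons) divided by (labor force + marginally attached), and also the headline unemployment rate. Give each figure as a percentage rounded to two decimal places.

Broad underutilization rate ≈ 9.43%; headline unemployment rate ≈ 6.24%.

Labor force = 89,652 + 5,963 = 95,615.
Numerator = 5,963 + 775 + 2,352 = 9,090.
Denominator = 95,615 + 775 = 96,390.
Broad rate = 9,090 / 96,390 = 9.43%.
Headline unemployment rate = 5,963 / 95,615 = 6.24%.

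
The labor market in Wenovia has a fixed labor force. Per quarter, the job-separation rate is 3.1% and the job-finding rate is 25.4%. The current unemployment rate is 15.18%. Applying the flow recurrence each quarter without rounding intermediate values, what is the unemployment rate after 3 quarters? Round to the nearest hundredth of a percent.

With a fixed labor force, u_{t+1} = u_t + s·(1−u_t) − f·u_t = u_t·(1−s−f) + s.
Here 1−s−f = 0.715 and s = 0.031.
u_1 = 0.151800 × 0.715 + 0.031 = 0.139537.
u_2 = 0.139537 × 0.715 + 0.031 = 0.130769.
u_3 = 0.130769 × 0.715 + 0.031 = 0.124500.

Unemployment rate after three quarters ≈ 12.45%.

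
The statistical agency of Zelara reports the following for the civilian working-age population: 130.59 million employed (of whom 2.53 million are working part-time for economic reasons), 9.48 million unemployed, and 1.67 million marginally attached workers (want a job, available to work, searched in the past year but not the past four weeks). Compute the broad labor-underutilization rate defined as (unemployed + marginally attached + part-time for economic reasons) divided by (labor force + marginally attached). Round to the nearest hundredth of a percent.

Broad underutilization rate ≈ 9.65%.

Labor force = 130.59 + 9.48 = 140.07 million.
Numerator = 9.48 + 1.67 + 2.53 = 13.68 million.
Denominator = 140.07 + 1.67 = 141.74 million.
Broad rate = 13.68 / 141.74 = 9.65%.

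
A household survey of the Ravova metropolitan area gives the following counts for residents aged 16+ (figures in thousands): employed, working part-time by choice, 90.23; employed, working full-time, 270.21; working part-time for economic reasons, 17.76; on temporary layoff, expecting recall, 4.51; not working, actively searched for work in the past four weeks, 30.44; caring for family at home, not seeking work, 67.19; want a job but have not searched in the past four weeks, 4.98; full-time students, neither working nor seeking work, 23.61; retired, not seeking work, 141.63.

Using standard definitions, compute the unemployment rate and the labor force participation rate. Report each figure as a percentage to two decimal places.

Employed = 90.23 + 270.21 + 17.76 = 378.20 thousand (anyone who worked, including part-time for economic reasons, counts as employed).
Unemployed = 4.51 + 30.44 = 34.95 thousand (jobless and actively searching, or on temporary layoff).
Labor force = 378.20 + 34.95 = 413.15 thousand.
Not in labor force = 67.19 + 4.98 + 23.61 + 141.63 = 237.41 thousand (those not working and not actively searching are outside the labor force — including those who want a job but have given up searching).
Civilian working-age population = 413.15 + 237.41 = 650.56 thousand.
Unemployment rate = 34.95 / 413.15 = 8.46%.
Labor force participation rate = 413.15 / 650.56 = 63.51%.

Unemployment rate ≈ 8.46%; labor force participation rate ≈ 63.51%.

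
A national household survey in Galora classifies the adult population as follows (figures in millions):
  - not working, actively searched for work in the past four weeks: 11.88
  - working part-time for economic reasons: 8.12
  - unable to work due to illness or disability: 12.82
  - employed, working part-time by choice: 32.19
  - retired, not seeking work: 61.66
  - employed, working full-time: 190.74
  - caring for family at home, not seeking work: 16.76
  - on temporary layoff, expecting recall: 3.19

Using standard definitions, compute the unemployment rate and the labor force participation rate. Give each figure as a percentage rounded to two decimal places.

Unemployment rate ≈ 6.12%; labor force participation rate ≈ 72.95%.

Employed = 8.12 + 32.19 + 190.74 = 231.05 million (anyone who worked, including part-time for economic reasons, counts as employed).
Unemployed = 11.88 + 3.19 = 15.07 million (jobless and actively searching, or on temporary layoff).
Labor force = 231.05 + 15.07 = 246.12 million.
Not in labor force = 12.82 + 61.66 + 16.76 = 91.24 million (those not working and not actively searching are outside the labor force).
Civilian working-age population = 246.12 + 91.24 = 337.36 million.
Unemployment rate = 15.07 / 246.12 = 6.12%.
Labor force participation rate = 246.12 / 337.36 = 72.95%.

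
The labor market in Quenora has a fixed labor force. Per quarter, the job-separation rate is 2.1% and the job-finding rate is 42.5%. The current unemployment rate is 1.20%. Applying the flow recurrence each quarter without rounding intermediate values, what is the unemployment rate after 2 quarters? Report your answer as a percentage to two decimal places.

With a fixed labor force, u_{t+1} = u_t + s·(1−u_t) − f·u_t = u_t·(1−s−f) + s.
Here 1−s−f = 0.554 and s = 0.021.
u_1 = 0.012000 × 0.554 + 0.021 = 0.027648.
u_2 = 0.027648 × 0.554 + 0.021 = 0.036317.

Unemployment rate after two quarters ≈ 3.63%.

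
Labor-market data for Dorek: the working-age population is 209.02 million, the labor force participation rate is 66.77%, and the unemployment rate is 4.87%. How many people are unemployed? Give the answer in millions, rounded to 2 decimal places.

Labor force = 0.6677 × 209.02 = 139.56 million.
Unemployed = 0.0487 × 139.56 ≈ 6.80 million.

About 6.80 million are unemployed.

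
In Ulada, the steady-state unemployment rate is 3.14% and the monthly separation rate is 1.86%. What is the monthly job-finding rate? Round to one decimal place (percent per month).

Job-finding rate ≈ 57.4% per month.

From u* = s/(s+f): f = s·(1−u)/u.
f = 1.86 × (1 − 0.0314) / 0.0314 = 1.8016 / 0.0314 ≈ 57.4% per month.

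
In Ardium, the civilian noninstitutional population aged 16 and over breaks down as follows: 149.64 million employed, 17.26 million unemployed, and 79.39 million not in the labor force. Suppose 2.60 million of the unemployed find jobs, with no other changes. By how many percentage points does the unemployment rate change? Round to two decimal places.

Initially, labor force = 149.64 + 17.26 = 166.90 million, so u = 17.26/166.90 = 10.34%.
After the change, unemployed falls and employed rises by 2.60; labor force unchanged → E = 152.24, U = 14.66, labor force = 166.90 million.
New unemployment rate = 14.66 / 166.90 = 8.78%.
Change = 8.78% − 10.34% = −1.56 percentage points.

The unemployment rate changes by −1.56 percentage points.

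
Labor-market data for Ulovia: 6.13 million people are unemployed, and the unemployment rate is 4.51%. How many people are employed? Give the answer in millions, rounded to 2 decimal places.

Labor force = U / u = 6.13 / 0.0451 ≈ 135.92 million.
Employed = labor force − unemployed = 135.92 − 6.13 = 129.79 million.

About 129.79 million are employed.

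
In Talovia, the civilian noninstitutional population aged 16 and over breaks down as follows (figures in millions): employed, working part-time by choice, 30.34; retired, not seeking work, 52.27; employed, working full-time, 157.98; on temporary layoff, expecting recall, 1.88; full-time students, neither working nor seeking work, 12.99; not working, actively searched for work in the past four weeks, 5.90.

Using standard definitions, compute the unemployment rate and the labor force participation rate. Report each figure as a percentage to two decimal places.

Employed = 30.34 + 157.98 = 188.32 million.
Unemployed = 1.88 + 5.90 = 7.78 million (jobless and actively searching, or on temporary layoff).
Labor force = 188.32 + 7.78 = 196.10 million.
Not in labor force = 52.27 + 12.99 = 65.26 million (those not working and not actively searching are outside the labor force).
Civilian working-age population = 196.10 + 65.26 = 261.36 million.
Unemployment rate = 7.78 / 196.10 = 3.97%.
Labor force participation rate = 196.10 / 261.36 = 75.03%.

Unemployment rate ≈ 3.97%; labor force participation rate ≈ 75.03%.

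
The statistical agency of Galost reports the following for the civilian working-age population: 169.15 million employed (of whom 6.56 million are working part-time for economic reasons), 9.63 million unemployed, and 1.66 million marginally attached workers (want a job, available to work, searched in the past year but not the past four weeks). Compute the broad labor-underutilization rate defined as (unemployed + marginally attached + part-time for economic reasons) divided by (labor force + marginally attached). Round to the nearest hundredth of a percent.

Labor force = 169.15 + 9.63 = 178.78 million.
Numerator = 9.63 + 1.66 + 6.56 = 17.85 million.
Denominator = 178.78 + 1.66 = 180.44 million.
Broad rate = 17.85 / 180.44 = 9.89%.

Broad underutilization rate ≈ 9.89%.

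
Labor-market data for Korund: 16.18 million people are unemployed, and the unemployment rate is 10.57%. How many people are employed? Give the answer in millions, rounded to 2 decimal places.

About 136.89 million are employed.

Labor force = U / u = 16.18 / 0.1057 ≈ 153.07 million.
Employed = labor force − unemployed = 153.07 − 16.18 = 136.89 million.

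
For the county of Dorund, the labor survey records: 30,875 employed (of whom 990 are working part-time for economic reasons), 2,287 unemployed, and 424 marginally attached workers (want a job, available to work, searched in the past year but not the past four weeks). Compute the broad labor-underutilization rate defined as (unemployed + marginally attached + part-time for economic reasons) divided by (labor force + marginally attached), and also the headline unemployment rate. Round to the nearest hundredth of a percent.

Broad underutilization rate ≈ 11.02%; headline unemployment rate ≈ 6.90%.

Labor force = 30,875 + 2,287 = 33,162.
Numerator = 2,287 + 424 + 990 = 3,701.
Denominator = 33,162 + 424 = 33,586.
Broad rate = 3,701 / 33,586 = 11.02%.
Headline unemployment rate = 2,287 / 33,162 = 6.90%.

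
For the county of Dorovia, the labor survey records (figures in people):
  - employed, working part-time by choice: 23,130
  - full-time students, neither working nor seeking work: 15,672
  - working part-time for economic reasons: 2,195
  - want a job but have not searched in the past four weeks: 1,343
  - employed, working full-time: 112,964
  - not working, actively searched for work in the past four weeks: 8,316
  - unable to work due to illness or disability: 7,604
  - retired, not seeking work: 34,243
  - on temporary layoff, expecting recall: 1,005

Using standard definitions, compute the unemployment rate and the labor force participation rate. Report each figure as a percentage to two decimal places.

Employed = 23,130 + 2,195 + 112,964 = 138,289 (anyone who worked, including part-time for economic reasons, counts as employed).
Unemployed = 8,316 + 1,005 = 9,321 (jobless and actively searching, or on temporary layoff).
Labor force = 138,289 + 9,321 = 147,610.
Not in labor force = 15,672 + 1,343 + 7,604 + 34,243 = 58,862 (those not working and not actively searching are outside the labor force — including those who want a job but have given up searching).
Civilian working-age population = 147,610 + 58,862 = 206,472.
Unemployment rate = 9,321 / 147,610 = 6.31%.
Labor force participation rate = 147,610 / 206,472 = 71.49%.

Unemployment rate ≈ 6.31%; labor force participation rate ≈ 71.49%.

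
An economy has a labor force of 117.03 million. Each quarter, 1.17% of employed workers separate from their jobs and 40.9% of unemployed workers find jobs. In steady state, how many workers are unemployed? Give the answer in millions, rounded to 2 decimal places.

About 3.25 million are unemployed in steady state.

Steady-state unemployment rate u* = s/(s+f) = 1.17/(1.17+40.9) = 0.027811.
Unemployed = u* × labor force = 0.027811 × 117.03 ≈ 3.25 million.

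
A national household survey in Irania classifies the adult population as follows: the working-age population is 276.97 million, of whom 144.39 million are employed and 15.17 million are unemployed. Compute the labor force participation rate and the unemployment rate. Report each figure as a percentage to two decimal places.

Labor force participation rate ≈ 57.61%; unemployment rate ≈ 9.51%.

Labor force = employed + unemployed = 144.39 + 15.17 = 159.56 million.
Unemployment rate = 15.17 / 159.56 = 9.51%.
Labor force participation rate = 159.56 / 276.97 = 57.61%.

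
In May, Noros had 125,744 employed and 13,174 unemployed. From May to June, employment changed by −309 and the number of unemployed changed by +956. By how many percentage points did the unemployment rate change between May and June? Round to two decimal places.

The unemployment rate changed by +0.64 percentage points.

May: labor force = 125,744 + 13,174 = 138,918; u = 13,174/138,918 = 9.48%.
June: labor force = 125,435 + 14,130 = 139,565; u = 14,130/139,565 = 10.12%.
Change = 10.12% − 9.48% = +0.64 pp.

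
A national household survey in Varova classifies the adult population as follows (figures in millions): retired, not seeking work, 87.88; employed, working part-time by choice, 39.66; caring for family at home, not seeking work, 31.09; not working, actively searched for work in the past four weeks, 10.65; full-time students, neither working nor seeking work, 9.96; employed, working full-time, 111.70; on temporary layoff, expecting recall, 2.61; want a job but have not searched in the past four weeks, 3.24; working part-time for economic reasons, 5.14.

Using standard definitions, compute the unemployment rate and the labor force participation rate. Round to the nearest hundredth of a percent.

Unemployment rate ≈ 7.81%; labor force participation rate ≈ 56.22%.

Employed = 39.66 + 111.70 + 5.14 = 156.50 million (anyone who worked, including part-time for economic reasons, counts as employed).
Unemployed = 10.65 + 2.61 = 13.26 million (jobless and actively searching, or on temporary layoff).
Labor force = 156.50 + 13.26 = 169.76 million.
Not in labor force = 87.88 + 31.09 + 9.96 + 3.24 = 132.17 million (those not working and not actively searching are outside the labor force — including those who want a job but have given up searching).
Civilian working-age population = 169.76 + 132.17 = 301.93 million.
Unemployment rate = 13.26 / 169.76 = 7.81%.
Labor force participation rate = 169.76 / 301.93 = 56.22%.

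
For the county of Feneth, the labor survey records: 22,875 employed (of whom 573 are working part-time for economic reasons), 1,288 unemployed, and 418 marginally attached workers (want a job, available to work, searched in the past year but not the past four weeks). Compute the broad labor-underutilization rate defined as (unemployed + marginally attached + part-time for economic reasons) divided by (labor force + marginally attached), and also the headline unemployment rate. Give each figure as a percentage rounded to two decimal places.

Broad underutilization rate ≈ 9.27%; headline unemployment rate ≈ 5.33%.

Labor force = 22,875 + 1,288 = 24,163.
Numerator = 1,288 + 418 + 573 = 2,279.
Denominator = 24,163 + 418 = 24,581.
Broad rate = 2,279 / 24,581 = 9.27%.
Headline unemployment rate = 1,288 / 24,163 = 5.33%.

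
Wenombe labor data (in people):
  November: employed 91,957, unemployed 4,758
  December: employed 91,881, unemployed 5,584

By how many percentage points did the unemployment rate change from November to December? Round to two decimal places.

The unemployment rate changed by +0.81 percentage points.

November: labor force = 91,957 + 4,758 = 96,715; u = 4,758/96,715 = 4.92%.
December: labor force = 91,881 + 5,584 = 97,465; u = 5,584/97,465 = 5.73%.
Change = 5.73% − 4.92% = +0.81 pp.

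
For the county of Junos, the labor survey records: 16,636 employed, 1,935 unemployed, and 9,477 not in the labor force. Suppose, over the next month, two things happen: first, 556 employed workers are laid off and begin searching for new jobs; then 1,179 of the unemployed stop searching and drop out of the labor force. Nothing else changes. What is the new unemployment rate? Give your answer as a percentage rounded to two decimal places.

Initially, labor force = 16,636 + 1,935 = 18,571, so u = 1,935/18,571 = 10.42%.
After the first change, employed falls and unemployed rises by 556; labor force unchanged → E = 16,080, U = 2,491, labor force = 18,571.
After the second change, unemployed and labor force both fall by 1,179 → E = 16,080, U = 1,312, labor force = 17,392.
New unemployment rate = 1,312 / 17,392 = 7.54%.

New unemployment rate ≈ 7.54%.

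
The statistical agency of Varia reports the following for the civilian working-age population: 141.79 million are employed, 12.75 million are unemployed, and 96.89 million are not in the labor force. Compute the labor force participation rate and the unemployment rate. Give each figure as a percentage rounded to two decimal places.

Labor force = employed + unemployed = 141.79 + 12.75 = 154.54 million.
Working-age population = 154.54 + 96.89 = 251.43 million.
Unemployment rate = 12.75 / 154.54 = 8.25%.
Labor force participation rate = 154.54 / 251.43 = 61.46%.

Labor force participation rate ≈ 61.46%; unemployment rate ≈ 8.25%.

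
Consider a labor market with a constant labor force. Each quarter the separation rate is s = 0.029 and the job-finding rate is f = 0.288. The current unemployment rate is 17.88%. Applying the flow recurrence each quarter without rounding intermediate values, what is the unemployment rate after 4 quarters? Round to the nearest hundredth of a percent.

Unemployment rate after four quarters ≈ 11.05%.

With a fixed labor force, u_{t+1} = u_t + s·(1−u_t) − f·u_t = u_t·(1−s−f) + s.
Here 1−s−f = 0.683 and s = 0.029.
u_1 = 0.178800 × 0.683 + 0.029 = 0.151120.
u_2 = 0.151120 × 0.683 + 0.029 = 0.132215.
u_3 = 0.132215 × 0.683 + 0.029 = 0.119303.
u_4 = 0.119303 × 0.683 + 0.029 = 0.110484.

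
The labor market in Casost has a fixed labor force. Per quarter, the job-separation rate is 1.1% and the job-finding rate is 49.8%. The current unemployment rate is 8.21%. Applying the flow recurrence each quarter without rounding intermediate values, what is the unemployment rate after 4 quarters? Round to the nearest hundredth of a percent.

With a fixed labor force, u_{t+1} = u_t + s·(1−u_t) − f·u_t = u_t·(1−s−f) + s.
Here 1−s−f = 0.491 and s = 0.011.
u_1 = 0.082100 × 0.491 + 0.011 = 0.051311.
u_2 = 0.051311 × 0.491 + 0.011 = 0.036194.
u_3 = 0.036194 × 0.491 + 0.011 = 0.028771.
u_4 = 0.028771 × 0.491 + 0.011 = 0.025127.

Unemployment rate after four quarters ≈ 2.51%.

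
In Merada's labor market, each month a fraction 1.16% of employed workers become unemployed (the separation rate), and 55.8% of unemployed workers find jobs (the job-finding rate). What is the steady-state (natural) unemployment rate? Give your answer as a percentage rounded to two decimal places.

Steady-state unemployment rate ≈ 2.04%.

At steady state the flows balance: s·E = f·U, so U/(E+U) = s/(s+f).
u* = 1.16 / (1.16 + 55.8) = 1.16 / 56.96 = 2.04%.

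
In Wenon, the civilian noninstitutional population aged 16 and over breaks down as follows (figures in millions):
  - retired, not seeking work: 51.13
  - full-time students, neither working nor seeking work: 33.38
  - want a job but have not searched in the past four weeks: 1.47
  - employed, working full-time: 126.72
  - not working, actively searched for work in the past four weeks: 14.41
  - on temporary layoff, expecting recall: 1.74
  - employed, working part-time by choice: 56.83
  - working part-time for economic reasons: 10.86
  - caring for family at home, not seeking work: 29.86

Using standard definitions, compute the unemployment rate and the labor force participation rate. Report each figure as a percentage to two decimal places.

Unemployment rate ≈ 7.67%; labor force participation rate ≈ 64.51%.

Employed = 126.72 + 56.83 + 10.86 = 194.41 million (anyone who worked, including part-time for economic reasons, counts as employed).
Unemployed = 14.41 + 1.74 = 16.15 million (jobless and actively searching, or on temporary layoff).
Labor force = 194.41 + 16.15 = 210.56 million.
Not in labor force = 51.13 + 33.38 + 1.47 + 29.86 = 115.84 million (those not working and not actively searching are outside the labor force — including those who want a job but have given up searching).
Civilian working-age population = 210.56 + 115.84 = 326.40 million.
Unemployment rate = 16.15 / 210.56 = 7.67%.
Labor force participation rate = 210.56 / 326.40 = 64.51%.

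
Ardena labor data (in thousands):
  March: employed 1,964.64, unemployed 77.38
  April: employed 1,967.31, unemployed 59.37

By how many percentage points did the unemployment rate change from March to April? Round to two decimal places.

The unemployment rate changed by −0.86 percentage points.

March: labor force = 1,964.64 + 77.38 = 2,042.02; u = 77.38/2,042.02 = 3.79%.
April: labor force = 1,967.31 + 59.37 = 2,026.68; u = 59.37/2,026.68 = 2.93%.
Change = 2.93% − 3.79% = −0.86 pp.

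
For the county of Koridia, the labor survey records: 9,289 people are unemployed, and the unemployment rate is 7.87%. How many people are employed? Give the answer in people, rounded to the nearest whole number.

About 108,741 are employed.

Labor force = U / u = 9,289 / 0.0787 ≈ 118,030.
Employed = labor force − unemployed = 118,030 − 9,289 = 108,741.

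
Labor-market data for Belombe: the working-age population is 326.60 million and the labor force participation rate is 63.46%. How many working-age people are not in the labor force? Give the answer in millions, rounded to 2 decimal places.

Share not in the labor force = 1 − 0.6346 = 0.3654.
Not in labor force = 0.3654 × 326.60 ≈ 119.34 million.

About 119.34 million are not in the labor force.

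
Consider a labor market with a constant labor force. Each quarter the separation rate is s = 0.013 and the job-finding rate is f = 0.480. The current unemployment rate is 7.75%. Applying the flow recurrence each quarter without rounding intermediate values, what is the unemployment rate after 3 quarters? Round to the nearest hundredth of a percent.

Unemployment rate after three quarters ≈ 3.30%.

With a fixed labor force, u_{t+1} = u_t + s·(1−u_t) − f·u_t = u_t·(1−s−f) + s.
Here 1−s−f = 0.507 and s = 0.013.
u_1 = 0.077500 × 0.507 + 0.013 = 0.052292.
u_2 = 0.052292 × 0.507 + 0.013 = 0.039512.
u_3 = 0.039512 × 0.507 + 0.013 = 0.033033.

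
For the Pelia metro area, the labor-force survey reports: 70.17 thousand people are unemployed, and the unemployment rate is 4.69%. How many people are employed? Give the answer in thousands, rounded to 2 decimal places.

Labor force = U / u = 70.17 / 0.0469 ≈ 1,496.16 thousand.
Employed = labor force − unemployed = 1,496.16 − 70.17 = 1,425.99 thousand.

About 1,425.99 thousand are employed.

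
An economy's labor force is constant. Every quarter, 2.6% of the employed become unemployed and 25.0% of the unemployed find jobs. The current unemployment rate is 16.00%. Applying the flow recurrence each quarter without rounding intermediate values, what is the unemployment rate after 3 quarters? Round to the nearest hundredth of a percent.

With a fixed labor force, u_{t+1} = u_t + s·(1−u_t) − f·u_t = u_t·(1−s−f) + s.
Here 1−s−f = 0.724 and s = 0.026.
u_1 = 0.160000 × 0.724 + 0.026 = 0.141840.
u_2 = 0.141840 × 0.724 + 0.026 = 0.128692.
u_3 = 0.128692 × 0.724 + 0.026 = 0.119173.

Unemployment rate after three quarters ≈ 11.92%.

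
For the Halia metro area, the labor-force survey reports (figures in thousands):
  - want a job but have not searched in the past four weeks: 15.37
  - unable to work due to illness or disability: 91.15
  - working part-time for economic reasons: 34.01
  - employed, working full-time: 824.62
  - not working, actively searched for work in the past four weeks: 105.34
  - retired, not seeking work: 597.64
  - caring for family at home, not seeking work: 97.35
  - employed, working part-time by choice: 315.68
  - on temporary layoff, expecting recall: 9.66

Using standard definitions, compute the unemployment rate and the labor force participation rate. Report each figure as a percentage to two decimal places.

Employed = 34.01 + 824.62 + 315.68 = 1,174.31 thousand (anyone who worked, including part-time for economic reasons, counts as employed).
Unemployed = 105.34 + 9.66 = 115.00 thousand (jobless and actively searching, or on temporary layoff).
Labor force = 1,174.31 + 115.00 = 1,289.31 thousand.
Not in labor force = 15.37 + 91.15 + 597.64 + 97.35 = 801.51 thousand (those not working and not actively searching are outside the labor force — including those who want a job but have given up searching).
Civilian working-age population = 1,289.31 + 801.51 = 2,090.82 thousand.
Unemployment rate = 115.00 / 1,289.31 = 8.92%.
Labor force participation rate = 1,289.31 / 2,090.82 = 61.67%.

Unemployment rate ≈ 8.92%; labor force participation rate ≈ 61.67%.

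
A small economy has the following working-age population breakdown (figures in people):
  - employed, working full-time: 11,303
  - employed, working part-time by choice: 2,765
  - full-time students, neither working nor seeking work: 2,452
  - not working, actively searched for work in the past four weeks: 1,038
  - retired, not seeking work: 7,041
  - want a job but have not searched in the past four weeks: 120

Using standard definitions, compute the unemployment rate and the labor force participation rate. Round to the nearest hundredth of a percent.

Unemployment rate ≈ 6.87%; labor force participation rate ≈ 61.11%.

Employed = 11,303 + 2,765 = 14,068.
Unemployed = 1,038.
Labor force = 14,068 + 1,038 = 15,106.
Not in labor force = 2,452 + 7,041 + 120 = 9,613 (those not working and not actively searching are outside the labor force — including those who want a job but have given up searching).
Civilian working-age population = 15,106 + 9,613 = 24,719.
Unemployment rate = 1,038 / 15,106 = 6.87%.
Labor force participation rate = 15,106 / 24,719 = 61.11%.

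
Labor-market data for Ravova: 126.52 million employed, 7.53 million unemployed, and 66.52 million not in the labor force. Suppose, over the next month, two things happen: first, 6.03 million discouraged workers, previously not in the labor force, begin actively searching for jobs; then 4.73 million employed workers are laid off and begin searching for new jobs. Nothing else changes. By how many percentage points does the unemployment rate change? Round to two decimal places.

The unemployment rate changes by +7.44 percentage points.

Initially, labor force = 126.52 + 7.53 = 134.05 million, so u = 7.53/134.05 = 5.62%.
After the first change, unemployed and labor force both rise by 6.03 → E = 126.52, U = 13.56, labor force = 140.08 million.
After the second change, employed falls and unemployed rises by 4.73; labor force unchanged → E = 121.79, U = 18.29, labor force = 140.08 million.
New unemployment rate = 18.29 / 140.08 = 13.06%.
Change = 13.06% − 5.62% = +7.44 percentage points.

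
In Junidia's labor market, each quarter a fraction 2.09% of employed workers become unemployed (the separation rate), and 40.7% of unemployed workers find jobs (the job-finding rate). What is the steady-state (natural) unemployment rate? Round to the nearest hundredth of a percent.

At steady state the flows balance: s·E = f·U, so U/(E+U) = s/(s+f).
u* = 2.09 / (2.09 + 40.7) = 2.09 / 42.79 = 4.88%.

Steady-state unemployment rate ≈ 4.88%.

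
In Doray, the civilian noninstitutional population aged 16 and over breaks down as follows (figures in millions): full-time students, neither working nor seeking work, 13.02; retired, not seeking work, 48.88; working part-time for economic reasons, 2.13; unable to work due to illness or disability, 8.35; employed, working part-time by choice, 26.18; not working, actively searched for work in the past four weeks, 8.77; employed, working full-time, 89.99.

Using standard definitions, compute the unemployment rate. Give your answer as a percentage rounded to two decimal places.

Employed = 2.13 + 26.18 + 89.99 = 118.30 million (anyone who worked, including part-time for economic reasons, counts as employed).
Unemployed = 8.77 million.
Labor force = 118.30 + 8.77 = 127.07 million.
Unemployment rate = 8.77 / 127.07 = 6.90%.

Unemployment rate ≈ 6.90%.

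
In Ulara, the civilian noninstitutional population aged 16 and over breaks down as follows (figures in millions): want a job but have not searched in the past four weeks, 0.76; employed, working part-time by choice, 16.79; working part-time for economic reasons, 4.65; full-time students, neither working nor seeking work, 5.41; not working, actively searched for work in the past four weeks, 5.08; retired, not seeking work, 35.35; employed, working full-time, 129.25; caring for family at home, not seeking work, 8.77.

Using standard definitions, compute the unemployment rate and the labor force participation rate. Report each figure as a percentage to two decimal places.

Unemployment rate ≈ 3.26%; labor force participation rate ≈ 75.59%.

Employed = 16.79 + 4.65 + 129.25 = 150.69 million (anyone who worked, including part-time for economic reasons, counts as employed).
Unemployed = 5.08 million.
Labor force = 150.69 + 5.08 = 155.77 million.
Not in labor force = 0.76 + 5.41 + 35.35 + 8.77 = 50.29 million (those not working and not actively searching are outside the labor force — including those who want a job but have given up searching).
Civilian working-age population = 155.77 + 50.29 = 206.06 million.
Unemployment rate = 5.08 / 155.77 = 3.26%.
Labor force participation rate = 155.77 / 206.06 = 75.59%.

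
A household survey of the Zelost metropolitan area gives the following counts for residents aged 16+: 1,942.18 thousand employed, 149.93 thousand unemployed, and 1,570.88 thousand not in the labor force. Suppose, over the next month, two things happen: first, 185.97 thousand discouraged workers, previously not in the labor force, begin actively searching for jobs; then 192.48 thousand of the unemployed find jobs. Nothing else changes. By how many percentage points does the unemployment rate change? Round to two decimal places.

Initially, labor force = 1,942.18 + 149.93 = 2,092.11 thousand, so u = 149.93/2,092.11 = 7.17%.
After the first change, unemployed and labor force both rise by 185.97 → E = 1,942.18, U = 335.90, labor force = 2,278.08 thousand.
After the second change, unemployed falls and employed rises by 192.48; labor force unchanged → E = 2,134.66, U = 143.42, labor force = 2,278.08 thousand.
New unemployment rate = 143.42 / 2,278.08 = 6.30%.
Change = 6.30% − 7.17% = −0.87 percentage points.

The unemployment rate changes by −0.87 percentage points.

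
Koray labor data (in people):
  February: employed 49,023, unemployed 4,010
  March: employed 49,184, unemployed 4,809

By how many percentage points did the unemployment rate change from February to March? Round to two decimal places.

February: labor force = 49,023 + 4,010 = 53,033; u = 4,010/53,033 = 7.56%.
March: labor force = 49,184 + 4,809 = 53,993; u = 4,809/53,993 = 8.91%.
Change = 8.91% − 7.56% = +1.35 pp.

The unemployment rate changed by +1.35 percentage points.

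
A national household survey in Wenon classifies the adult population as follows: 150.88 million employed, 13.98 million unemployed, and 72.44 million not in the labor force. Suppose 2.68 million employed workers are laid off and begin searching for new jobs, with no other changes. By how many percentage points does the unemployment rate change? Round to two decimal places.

Initially, labor force = 150.88 + 13.98 = 164.86 million, so u = 13.98/164.86 = 8.48%.
After the change, employed falls and unemployed rises by 2.68; labor force unchanged → E = 148.20, U = 16.66, labor force = 164.86 million.
New unemployment rate = 16.66 / 164.86 = 10.11%.
Change = 10.11% − 8.48% = +1.63 percentage points.

The unemployment rate changes by +1.63 percentage points.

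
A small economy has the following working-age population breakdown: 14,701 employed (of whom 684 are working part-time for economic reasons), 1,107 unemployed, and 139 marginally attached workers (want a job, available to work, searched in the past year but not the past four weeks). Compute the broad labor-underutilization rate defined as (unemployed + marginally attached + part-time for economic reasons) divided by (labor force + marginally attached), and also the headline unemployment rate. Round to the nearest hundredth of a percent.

Labor force = 14,701 + 1,107 = 15,808.
Numerator = 1,107 + 139 + 684 = 1,930.
Denominator = 15,808 + 139 = 15,947.
Broad rate = 1,930 / 15,947 = 12.10%.
Headline unemployment rate = 1,107 / 15,808 = 7.00%.

Broad underutilization rate ≈ 12.10%; headline unemployment rate ≈ 7.00%.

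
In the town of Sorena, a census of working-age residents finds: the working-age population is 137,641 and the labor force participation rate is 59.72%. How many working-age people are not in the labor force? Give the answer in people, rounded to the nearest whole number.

About 55,442 are not in the labor force.

Share not in the labor force = 1 − 0.5972 = 0.4028.
Not in labor force = 0.4028 × 137,641 ≈ 55,442.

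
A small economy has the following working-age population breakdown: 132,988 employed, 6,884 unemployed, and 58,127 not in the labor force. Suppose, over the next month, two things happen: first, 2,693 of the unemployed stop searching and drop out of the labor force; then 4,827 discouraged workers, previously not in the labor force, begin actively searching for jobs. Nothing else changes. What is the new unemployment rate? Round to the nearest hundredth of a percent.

Initially, labor force = 132,988 + 6,884 = 139,872, so u = 6,884/139,872 = 4.92%.
After the first change, unemployed and labor force both fall by 2,693 → E = 132,988, U = 4,191, labor force = 137,179.
After the second change, unemployed and labor force both rise by 4,827 → E = 132,988, U = 9,018, labor force = 142,006.
New unemployment rate = 9,018 / 142,006 = 6.35%.

New unemployment rate ≈ 6.35%.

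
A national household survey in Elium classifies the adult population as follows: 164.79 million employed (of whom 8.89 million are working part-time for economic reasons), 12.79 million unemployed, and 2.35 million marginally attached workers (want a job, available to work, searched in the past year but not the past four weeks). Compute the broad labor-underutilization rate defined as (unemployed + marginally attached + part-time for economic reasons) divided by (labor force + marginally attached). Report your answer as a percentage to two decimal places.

Labor force = 164.79 + 12.79 = 177.58 million.
Numerator = 12.79 + 2.35 + 8.89 = 24.03 million.
Denominator = 177.58 + 2.35 = 179.93 million.
Broad rate = 24.03 / 179.93 = 13.36%.

Broad underutilization rate ≈ 13.36%.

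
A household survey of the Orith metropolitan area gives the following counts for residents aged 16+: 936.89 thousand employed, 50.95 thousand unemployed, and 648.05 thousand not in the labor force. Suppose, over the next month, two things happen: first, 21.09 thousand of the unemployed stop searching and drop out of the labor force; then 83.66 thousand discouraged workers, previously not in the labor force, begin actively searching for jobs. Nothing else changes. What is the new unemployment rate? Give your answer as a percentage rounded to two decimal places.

Initially, labor force = 936.89 + 50.95 = 987.84 thousand, so u = 50.95/987.84 = 5.16%.
After the first change, unemployed and labor force both fall by 21.09 → E = 936.89, U = 29.86, labor force = 966.75 thousand.
After the second change, unemployed and labor force both rise by 83.66 → E = 936.89, U = 113.52, labor force = 1,050.41 thousand.
New unemployment rate = 113.52 / 1,050.41 = 10.81%.

New unemployment rate ≈ 10.81%.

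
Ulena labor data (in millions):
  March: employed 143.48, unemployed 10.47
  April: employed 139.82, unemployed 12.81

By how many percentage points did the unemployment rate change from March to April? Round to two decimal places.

The unemployment rate changed by +1.59 percentage points.

March: labor force = 143.48 + 10.47 = 153.95; u = 10.47/153.95 = 6.80%.
April: labor force = 139.82 + 12.81 = 152.63; u = 12.81/152.63 = 8.39%.
Change = 8.39% − 6.80% = +1.59 pp.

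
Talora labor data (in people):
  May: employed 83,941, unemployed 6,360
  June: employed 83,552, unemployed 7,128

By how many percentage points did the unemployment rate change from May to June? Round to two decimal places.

May: labor force = 83,941 + 6,360 = 90,301; u = 6,360/90,301 = 7.04%.
June: labor force = 83,552 + 7,128 = 90,680; u = 7,128/90,680 = 7.86%.
Change = 7.86% − 7.04% = +0.82 pp.

The unemployment rate changed by +0.82 percentage points.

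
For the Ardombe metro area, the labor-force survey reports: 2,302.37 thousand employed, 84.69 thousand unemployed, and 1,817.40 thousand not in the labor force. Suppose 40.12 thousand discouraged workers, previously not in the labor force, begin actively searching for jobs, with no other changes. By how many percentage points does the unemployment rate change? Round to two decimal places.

Initially, labor force = 2,302.37 + 84.69 = 2,387.06 thousand, so u = 84.69/2,387.06 = 3.55%.
After the change, unemployed and labor force both rise by 40.12 → E = 2,302.37, U = 124.81, labor force = 2,427.18 thousand.
New unemployment rate = 124.81 / 2,427.18 = 5.14%.
Change = 5.14% − 3.55% = +1.59 percentage points.

The unemployment rate changes by +1.59 percentage points.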